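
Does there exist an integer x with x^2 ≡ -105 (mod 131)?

no

Reduce the numerator: -105 ≡ 26 (mod 131), so (-105|131) = (26|131).
Factor out 2: 26 = 2·13. Since 131 ≡ 3 (mod 8), (2|131) = -1. Now have -(13|131).
13 ≡ 1 (mod 4), so quadratic reciprocity gives (13|131) = (131|13). Reduce: 131 ≡ 1 (mod 13). Now have -(1|13).
(1|13) = 1. Collecting the sign factors: -1.
(-105|131) = -1, and 131 is prime, so -105 is not a quadratic residue mod 131.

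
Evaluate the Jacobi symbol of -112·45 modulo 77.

By multiplicativity, (-112·45 / 77) = (-112 / 77)·(45 / 77).
First factor (-112 / 77):
(-112 / 77)
  = (112 / 77)    [77 ≡ 1 mod 4 ⇒ (-1 / 77) = +1]
  = (35 / 77)    [112 ≡ 35 mod 77]
  = (77 / 35)    [QR: 77 ≡ 1 mod 4, sign kept]
  = (7 / 35)    [77 ≡ 7 mod 35]
  = -(35 / 7)    [QR: both ≡ 3 mod 4, sign flips]
  = -(0 / 7)    [35 ≡ 0 mod 7]
  = 0    [numerator 0, gcd > 1]
Second factor (45 / 77):
(45 / 77)
  = (77 / 45)    [QR: 45 ≡ 1 mod 4, sign kept]
  = (32 / 45)    [77 ≡ 32 mod 45]
  = -(1 / 45)    [45 ≡ 5 mod 8 ⇒ (2 / 45)^5 = -1]
  = -1    [(1 / 45) = 1]
Product: (0)·(-1) = 0.

0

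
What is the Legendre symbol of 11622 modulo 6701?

(11622/6701)
  = (4921/6701)    [11622 ≡ 4921 mod 6701]
  = (6701/4921)    [QR: 4921 ≡ 1 mod 4, sign kept]
  = (1780/4921)    [6701 ≡ 1780 mod 4921]
  = (445/4921)    [4921 ≡ 1 mod 8 ⇒ (2/4921)^2 = +1]
  = (4921/445)    [QR: 445 ≡ 1 mod 4, sign kept]
  = (26/445)    [4921 ≡ 26 mod 445]
  = -(13/445)    [445 ≡ 5 mod 8 ⇒ (2/445) = -1]
  = -(445/13)    [QR: 13 ≡ 1 mod 4, sign kept]
  = -(3/13)    [445 ≡ 3 mod 13]
  = -(13/3)    [QR: 13 ≡ 1 mod 4, sign kept]
  = -(1/3)    [13 ≡ 1 mod 3]
  = -1    [(1/3) = 1]

-1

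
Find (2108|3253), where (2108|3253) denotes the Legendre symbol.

(2108|3253)
  = (527|3253)    [3253 ≡ 5 mod 8 ⇒ (2|3253)^2 = +1]
  = (3253|527)    [QR: 3253 ≡ 1 mod 4, sign kept]
  = (91|527)    [3253 ≡ 91 mod 527]
  = -(527|91)    [QR: both ≡ 3 mod 4, sign flips]
  = -(72|91)    [527 ≡ 72 mod 91]
  = (9|91)    [91 ≡ 3 mod 8 ⇒ (2|91)^3 = -1]
  = (91|9)    [QR: 9 ≡ 1 mod 4, sign kept]
  = (1|9)    [91 ≡ 1 mod 9]
  = 1    [(1|9) = 1]

1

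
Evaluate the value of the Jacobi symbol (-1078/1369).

(-1078/1369)
  = (291/1369)    [-1078 ≡ 291 mod 1369]
  = (1369/291)    [QR: 1369 ≡ 1 mod 4, sign kept]
  = (205/291)    [1369 ≡ 205 mod 291]
  = (291/205)    [QR: 205 ≡ 1 mod 4, sign kept]
  = (86/205)    [291 ≡ 86 mod 205]
  = -(43/205)    [205 ≡ 5 mod 8 ⇒ (2/205) = -1]
  = -(205/43)    [QR: 205 ≡ 1 mod 4, sign kept]
  = -(33/43)    [205 ≡ 33 mod 43]
  = -(43/33)    [QR: 33 ≡ 1 mod 4, sign kept]
  = -(10/33)    [43 ≡ 10 mod 33]
  = -(5/33)    [33 ≡ 1 mod 8 ⇒ (2/33) = +1]
  = -(33/5)    [QR: 5 ≡ 1 mod 4, sign kept]
  = -(3/5)    [33 ≡ 3 mod 5]
  = -(5/3)    [QR: 5 ≡ 1 mod 4, sign kept]
  = -(2/3)    [5 ≡ 2 mod 3]
  = (1/3)    [3 ≡ 3 mod 8 ⇒ (2/3) = -1]
  = 1    [(1/3) = 1]

1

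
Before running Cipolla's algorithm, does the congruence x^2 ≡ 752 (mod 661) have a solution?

Reduce the numerator: 752 ≡ 91 (mod 661), so (752/661) = (91/661).
661 ≡ 1 (mod 4), so quadratic reciprocity gives (91/661) = (661/91). Reduce: 661 ≡ 24 (mod 91). Now have (24/91).
Factor out 2: 24 = 2^3·3. Since 91 ≡ 3 (mod 8), (2/91) = -1, and (2/91)^3 = -1. Now have -(3/91).
Both 3 ≡ 3 and 91 ≡ 3 (mod 4), so reciprocity gives (3/91) = -(91/3). Reduce: 91 ≡ 1 (mod 3). Now have (1/3).
(1/3) = 1. Collecting the sign factors: 1.
(752/661) = 1, and 661 is prime, so 752 is a quadratic residue mod 661.

yes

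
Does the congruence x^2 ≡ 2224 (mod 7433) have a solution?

yes

(2224/7433)
  = (139/7433)    [7433 ≡ 1 mod 8 ⇒ (2/7433)^4 = +1]
  = (7433/139)    [QR: 7433 ≡ 1 mod 4, sign kept]
  = (66/139)    [7433 ≡ 66 mod 139]
  = -(33/139)    [139 ≡ 3 mod 8 ⇒ (2/139) = -1]
  = -(139/33)    [QR: 33 ≡ 1 mod 4, sign kept]
  = -(7/33)    [139 ≡ 7 mod 33]
  = -(33/7)    [QR: 33 ≡ 1 mod 4, sign kept]
  = -(5/7)    [33 ≡ 5 mod 7]
  = -(7/5)    [QR: 5 ≡ 1 mod 4, sign kept]
  = -(2/5)    [7 ≡ 2 mod 5]
  = (1/5)    [5 ≡ 5 mod 8 ⇒ (2/5) = -1]
  = 1    [(1/5) = 1]
(2224/7433) = 1, and 7433 is prime, so 2224 is a quadratic residue mod 7433.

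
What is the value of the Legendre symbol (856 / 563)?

(856 / 563)
  = (293 / 563)    [856 ≡ 293 mod 563]
  = (563 / 293)    [QR: 293 ≡ 1 mod 4, sign kept]
  = (270 / 293)    [563 ≡ 270 mod 293]
  = -(135 / 293)    [293 ≡ 5 mod 8 ⇒ (2 / 293) = -1]
  = -(293 / 135)    [QR: 293 ≡ 1 mod 4, sign kept]
  = -(23 / 135)    [293 ≡ 23 mod 135]
  = (135 / 23)    [QR: both ≡ 3 mod 4, sign flips]
  = (20 / 23)    [135 ≡ 20 mod 23]
  = (5 / 23)    [23 ≡ 7 mod 8 ⇒ (2 / 23)^2 = +1]
  = (23 / 5)    [QR: 5 ≡ 1 mod 4, sign kept]
  = (3 / 5)    [23 ≡ 3 mod 5]
  = (5 / 3)    [QR: 5 ≡ 1 mod 4, sign kept]
  = (2 / 3)    [5 ≡ 2 mod 3]
  = -(1 / 3)    [3 ≡ 3 mod 8 ⇒ (2 / 3) = -1]
  = -1    [(1 / 3) = 1]

-1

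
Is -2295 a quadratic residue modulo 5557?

no

Reduce the numerator: -2295 ≡ 3262 (mod 5557), so (-2295/5557) = (3262/5557).
Factor out 2: 3262 = 2·1631. Since 5557 ≡ 5 (mod 8), (2/5557) = -1. Now have -(1631/5557).
5557 ≡ 1 (mod 4), so quadratic reciprocity gives (1631/5557) = (5557/1631). Reduce: 5557 ≡ 664 (mod 1631). Now have -(664/1631).
Factor out 2: 664 = 2^3·83. Since 1631 ≡ 7 (mod 8), (2/1631) = +1, and (2/1631)^3 = +1. Now have -(83/1631).
Both 83 ≡ 3 and 1631 ≡ 3 (mod 4), so reciprocity gives (83/1631) = -(1631/83). Reduce: 1631 ≡ 54 (mod 83). Now have (54/83).
Factor out 2: 54 = 2·27. Since 83 ≡ 3 (mod 8), (2/83) = -1. Now have -(27/83).
Both 27 ≡ 3 and 83 ≡ 3 (mod 4), so reciprocity gives (27/83) = -(83/27). Reduce: 83 ≡ 2 (mod 27). Now have (2/27).
Factor out 2: 2 = 2. Since 27 ≡ 3 (mod 8), (2/27) = -1. Now have -(1/27).
(1/27) = 1. Collecting the sign factors: -1.
The Legendre symbol is -1, so x^2 ≡ -2295 (mod 5557) has no solution.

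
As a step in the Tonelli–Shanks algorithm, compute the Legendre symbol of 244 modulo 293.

(244|293)
  = (61|293)    [293 ≡ 5 mod 8 ⇒ (2|293)^2 = +1]
  = (293|61)    [QR: 61 ≡ 1 mod 4, sign kept]
  = (49|61)    [293 ≡ 49 mod 61]
  = (61|49)    [QR: 49 ≡ 1 mod 4, sign kept]
  = (12|49)    [61 ≡ 12 mod 49]
  = (3|49)    [49 ≡ 1 mod 8 ⇒ (2|49)^2 = +1]
  = (49|3)    [QR: 49 ≡ 1 mod 4, sign kept]
  = (1|3)    [49 ≡ 1 mod 3]
  = 1    [(1|3) = 1]

1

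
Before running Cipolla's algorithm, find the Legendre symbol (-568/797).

(-568/797)
  = (568/797)    [797 ≡ 1 mod 4 ⇒ (-1/797) = +1]
  = -(71/797)    [797 ≡ 5 mod 8 ⇒ (2/797)^3 = -1]
  = -(797/71)    [QR: 797 ≡ 1 mod 4, sign kept]
  = -(16/71)    [797 ≡ 16 mod 71]
  = -(1/71)    [71 ≡ 7 mod 8 ⇒ (2/71)^4 = +1]
  = -1    [(1/71) = 1]

-1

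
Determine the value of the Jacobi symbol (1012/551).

(1012/551)
  = (461/551)    [1012 ≡ 461 mod 551]
  = (551/461)    [QR: 461 ≡ 1 mod 4, sign kept]
  = (90/461)    [551 ≡ 90 mod 461]
  = -(45/461)    [461 ≡ 5 mod 8 ⇒ (2/461) = -1]
  = -(461/45)    [QR: 45 ≡ 1 mod 4, sign kept]
  = -(11/45)    [461 ≡ 11 mod 45]
  = -(45/11)    [QR: 45 ≡ 1 mod 4, sign kept]
  = -(1/11)    [45 ≡ 1 mod 11]
  = -1    [(1/11) = 1]

-1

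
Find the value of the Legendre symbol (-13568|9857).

1

Reduce the numerator: -13568 ≡ 6146 (mod 9857), so (-13568|9857) = (6146|9857).
Factor out 2: 6146 = 2·3073. Since 9857 ≡ 1 (mod 8), (2|9857) = +1. Now have (3073|9857).
3073 ≡ 1 (mod 4), so quadratic reciprocity gives (3073|9857) = (9857|3073). Reduce: 9857 ≡ 638 (mod 3073). Now have (638|3073).
Factor out 2: 638 = 2·319. Since 3073 ≡ 1 (mod 8), (2|3073) = +1. Now have (319|3073).
3073 ≡ 1 (mod 4), so quadratic reciprocity gives (319|3073) = (3073|319). Reduce: 3073 ≡ 202 (mod 319). Now have (202|319).
Factor out 2: 202 = 2·101. Since 319 ≡ 7 (mod 8), (2|319) = +1. Now have (101|319).
101 ≡ 1 (mod 4), so quadratic reciprocity gives (101|319) = (319|101). Reduce: 319 ≡ 16 (mod 101). Now have (16|101).
Factor out 2: 16 = 2^4. Since 101 ≡ 5 (mod 8), (2|101) = -1, and (2|101)^4 = +1. Now have (1|101).
(1|101) = 1. Collecting the sign factors: 1.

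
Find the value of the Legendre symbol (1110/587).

(1110/587)
  = (523/587)    [1110 ≡ 523 mod 587]
  = -(587/523)    [QR: both ≡ 3 mod 4, sign flips]
  = -(64/523)    [587 ≡ 64 mod 523]
  = -(1/523)    [523 ≡ 3 mod 8 ⇒ (2/523)^6 = +1]
  = -1    [(1/523) = 1]

-1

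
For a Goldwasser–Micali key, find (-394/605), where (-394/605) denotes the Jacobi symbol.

1

Reduce the numerator: -394 ≡ 211 (mod 605), so (-394/605) = (211/605).
605 ≡ 1 (mod 4), so quadratic reciprocity gives (211/605) = (605/211). Reduce: 605 ≡ 183 (mod 211). Now have (183/211).
Both 183 ≡ 3 and 211 ≡ 3 (mod 4), so reciprocity gives (183/211) = -(211/183). Reduce: 211 ≡ 28 (mod 183). Now have -(28/183).
Factor out 2: 28 = 2^2·7. Since 183 ≡ 7 (mod 8), (2/183) = +1, and (2/183)^2 = +1. Now have -(7/183).
Both 7 ≡ 3 and 183 ≡ 3 (mod 4), so reciprocity gives (7/183) = -(183/7). Reduce: 183 ≡ 1 (mod 7). Now have (1/7).
(1/7) = 1. Collecting the sign factors: 1.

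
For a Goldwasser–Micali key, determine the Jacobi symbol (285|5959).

-1

(285|5959)
  = (5959|285)    [QR: 285 ≡ 1 mod 4, sign kept]
  = (259|285)    [5959 ≡ 259 mod 285]
  = (285|259)    [QR: 285 ≡ 1 mod 4, sign kept]
  = (26|259)    [285 ≡ 26 mod 259]
  = -(13|259)    [259 ≡ 3 mod 8 ⇒ (2|259) = -1]
  = -(259|13)    [QR: 13 ≡ 1 mod 4, sign kept]
  = -(12|13)    [259 ≡ 12 mod 13]
  = -(3|13)    [13 ≡ 5 mod 8 ⇒ (2|13)^2 = +1]
  = -(13|3)    [QR: 13 ≡ 1 mod 4, sign kept]
  = -(1|3)    [13 ≡ 1 mod 3]
  = -1    [(1|3) = 1]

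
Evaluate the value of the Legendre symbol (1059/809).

1

Reduce the numerator: 1059 ≡ 250 (mod 809), so (1059/809) = (250/809).
Factor out 2: 250 = 2·125. Since 809 ≡ 1 (mod 8), (2/809) = +1. Now have (125/809).
125 ≡ 1 (mod 4), so quadratic reciprocity gives (125/809) = (809/125). Reduce: 809 ≡ 59 (mod 125). Now have (59/125).
125 ≡ 1 (mod 4), so quadratic reciprocity gives (59/125) = (125/59). Reduce: 125 ≡ 7 (mod 59). Now have (7/59).
Both 7 ≡ 3 and 59 ≡ 3 (mod 4), so reciprocity gives (7/59) = -(59/7). Reduce: 59 ≡ 3 (mod 7). Now have -(3/7).
Both 3 ≡ 3 and 7 ≡ 3 (mod 4), so reciprocity gives (3/7) = -(7/3). Reduce: 7 ≡ 1 (mod 3). Now have (1/3).
(1/3) = 1. Collecting the sign factors: 1.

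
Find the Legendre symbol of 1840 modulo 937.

Reduce the numerator: 1840 ≡ 903 (mod 937), so (1840/937) = (903/937).
937 ≡ 1 (mod 4), so quadratic reciprocity gives (903/937) = (937/903). Reduce: 937 ≡ 34 (mod 903). Now have (34/903).
Factor out 2: 34 = 2·17. Since 903 ≡ 7 (mod 8), (2/903) = +1. Now have (17/903).
17 ≡ 1 (mod 4), so quadratic reciprocity gives (17/903) = (903/17). Reduce: 903 ≡ 2 (mod 17). Now have (2/17).
Factor out 2: 2 = 2. Since 17 ≡ 1 (mod 8), (2/17) = +1. Now have (1/17).
(1/17) = 1. Collecting the sign factors: 1.

1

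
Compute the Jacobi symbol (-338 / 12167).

(-338 / 12167)
  = -(338 / 12167)    [12167 ≡ 3 mod 4 ⇒ (-1 / 12167) = -1]
  = -(169 / 12167)    [12167 ≡ 7 mod 8 ⇒ (2 / 12167) = +1]
  = -(12167 / 169)    [QR: 169 ≡ 1 mod 4, sign kept]
  = -(168 / 169)    [12167 ≡ 168 mod 169]
  = -(21 / 169)    [169 ≡ 1 mod 8 ⇒ (2 / 169)^3 = +1]
  = -(169 / 21)    [QR: 21 ≡ 1 mod 4, sign kept]
  = -(1 / 21)    [169 ≡ 1 mod 21]
  = -1    [(1 / 21) = 1]

-1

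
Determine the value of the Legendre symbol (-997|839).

1

Pull out -1: (-997|839) = (-1|839)·(997|839). Since 839 ≡ 3 (mod 4), (-1|839) = -1. Now have -(997|839).
Reduce the numerator: 997 ≡ 158 (mod 839), so (997|839) = (158|839).
Factor out 2: 158 = 2·79. Since 839 ≡ 7 (mod 8), (2|839) = +1. Now have -(79|839).
Both 79 ≡ 3 and 839 ≡ 3 (mod 4), so reciprocity gives (79|839) = -(839|79). Reduce: 839 ≡ 49 (mod 79). Now have (49|79).
49 ≡ 1 (mod 4), so quadratic reciprocity gives (49|79) = (79|49). Reduce: 79 ≡ 30 (mod 49). Now have (30|49).
Factor out 2: 30 = 2·15. Since 49 ≡ 1 (mod 8), (2|49) = +1. Now have (15|49).
49 ≡ 1 (mod 4), so quadratic reciprocity gives (15|49) = (49|15). Reduce: 49 ≡ 4 (mod 15). Now have (4|15).
Factor out 2: 4 = 2^2. Since 15 ≡ 7 (mod 8), (2|15) = +1, and (2|15)^2 = +1. Now have (1|15).
(1|15) = 1. Collecting the sign factors: 1.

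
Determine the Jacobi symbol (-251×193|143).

-1

By multiplicativity, (-251·193|143) = (-251|143)·(193|143).
First factor (-251|143):
(-251|143)
  = (35|143)    [-251 ≡ 35 mod 143]
  = -(143|35)    [QR: both ≡ 3 mod 4, sign flips]
  = -(3|35)    [143 ≡ 3 mod 35]
  = (35|3)    [QR: both ≡ 3 mod 4, sign flips]
  = (2|3)    [35 ≡ 2 mod 3]
  = -(1|3)    [3 ≡ 3 mod 8 ⇒ (2|3) = -1]
  = -1    [(1|3) = 1]
Second factor (193|143):
(193|143)
  = (50|143)    [193 ≡ 50 mod 143]
  = (25|143)    [143 ≡ 7 mod 8 ⇒ (2|143) = +1]
  = (143|25)    [QR: 25 ≡ 1 mod 4, sign kept]
  = (18|25)    [143 ≡ 18 mod 25]
  = (9|25)    [25 ≡ 1 mod 8 ⇒ (2|25) = +1]
  = (25|9)    [QR: 9 ≡ 1 mod 4, sign kept]
  = (7|9)    [25 ≡ 7 mod 9]
  = (9|7)    [QR: 9 ≡ 1 mod 4, sign kept]
  = (2|7)    [9 ≡ 2 mod 7]
  = (1|7)    [7 ≡ 7 mod 8 ⇒ (2|7) = +1]
  = 1    [(1|7) = 1]
Product: (-1)·(1) = -1.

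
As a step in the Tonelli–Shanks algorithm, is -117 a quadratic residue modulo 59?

Reduce the numerator: -117 ≡ 1 (mod 59), so (-117|59) = (1|59).
(1|59) = 1. Collecting the sign factors: 1.
(-117|59) = 1, and 59 is prime, so -117 is a quadratic residue mod 59.

yes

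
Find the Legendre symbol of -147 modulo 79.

1

Pull out -1: (-147/79) = (-1/79)·(147/79). Since 79 ≡ 3 (mod 4), (-1/79) = -1. Now have -(147/79).
Reduce the numerator: 147 ≡ 68 (mod 79), so (147/79) = (68/79).
Factor out 2: 68 = 2^2·17. Since 79 ≡ 7 (mod 8), (2/79) = +1, and (2/79)^2 = +1. Now have -(17/79).
17 ≡ 1 (mod 4), so quadratic reciprocity gives (17/79) = (79/17). Reduce: 79 ≡ 11 (mod 17). Now have -(11/17).
17 ≡ 1 (mod 4), so quadratic reciprocity gives (11/17) = (17/11). Reduce: 17 ≡ 6 (mod 11). Now have -(6/11).
Factor out 2: 6 = 2·3. Since 11 ≡ 3 (mod 8), (2/11) = -1. Now have (3/11).
Both 3 ≡ 3 and 11 ≡ 3 (mod 4), so reciprocity gives (3/11) = -(11/3). Reduce: 11 ≡ 2 (mod 3). Now have -(2/3).
Factor out 2: 2 = 2. Since 3 ≡ 3 (mod 8), (2/3) = -1. Now have (1/3).
(1/3) = 1. Collecting the sign factors: 1.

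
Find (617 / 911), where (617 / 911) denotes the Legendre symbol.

-1

617 ≡ 1 (mod 4), so quadratic reciprocity gives (617 / 911) = (911 / 617). Reduce: 911 ≡ 294 (mod 617). Now have (294 / 617).
Factor out 2: 294 = 2·147. Since 617 ≡ 1 (mod 8), (2 / 617) = +1. Now have (147 / 617).
617 ≡ 1 (mod 4), so quadratic reciprocity gives (147 / 617) = (617 / 147). Reduce: 617 ≡ 29 (mod 147). Now have (29 / 147).
29 ≡ 1 (mod 4), so quadratic reciprocity gives (29 / 147) = (147 / 29). Reduce: 147 ≡ 2 (mod 29). Now have (2 / 29).
Factor out 2: 2 = 2. Since 29 ≡ 5 (mod 8), (2 / 29) = -1. Now have -(1 / 29).
(1 / 29) = 1. Collecting the sign factors: -1.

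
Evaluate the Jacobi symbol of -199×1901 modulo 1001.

By multiplicativity, (-199·1901 / 1001) = (-199 / 1001)·(1901 / 1001).
First factor (-199 / 1001):
(-199 / 1001)
  = (199 / 1001)    [1001 ≡ 1 mod 4 ⇒ (-1 / 1001) = +1]
  = (1001 / 199)    [QR: 1001 ≡ 1 mod 4, sign kept]
  = (6 / 199)    [1001 ≡ 6 mod 199]
  = (3 / 199)    [199 ≡ 7 mod 8 ⇒ (2 / 199) = +1]
  = -(199 / 3)    [QR: both ≡ 3 mod 4, sign flips]
  = -(1 / 3)    [199 ≡ 1 mod 3]
  = -1    [(1 / 3) = 1]
Second factor (1901 / 1001):
(1901 / 1001)
  = (900 / 1001)    [1901 ≡ 900 mod 1001]
  = (225 / 1001)    [1001 ≡ 1 mod 8 ⇒ (2 / 1001)^2 = +1]
  = (1001 / 225)    [QR: 225 ≡ 1 mod 4, sign kept]
  = (101 / 225)    [1001 ≡ 101 mod 225]
  = (225 / 101)    [QR: 101 ≡ 1 mod 4, sign kept]
  = (23 / 101)    [225 ≡ 23 mod 101]
  = (101 / 23)    [QR: 101 ≡ 1 mod 4, sign kept]
  = (9 / 23)    [101 ≡ 9 mod 23]
  = (23 / 9)    [QR: 9 ≡ 1 mod 4, sign kept]
  = (5 / 9)    [23 ≡ 5 mod 9]
  = (9 / 5)    [QR: 5 ≡ 1 mod 4, sign kept]
  = (4 / 5)    [9 ≡ 4 mod 5]
  = (1 / 5)    [5 ≡ 5 mod 8 ⇒ (2 / 5)^2 = +1]
  = 1    [(1 / 5) = 1]
Product: (-1)·(1) = -1.

-1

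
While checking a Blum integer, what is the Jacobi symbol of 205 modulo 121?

1

(205|121)
  = (84|121)    [205 ≡ 84 mod 121]
  = (21|121)    [121 ≡ 1 mod 8 ⇒ (2|121)^2 = +1]
  = (121|21)    [QR: 21 ≡ 1 mod 4, sign kept]
  = (16|21)    [121 ≡ 16 mod 21]
  = (1|21)    [21 ≡ 5 mod 8 ⇒ (2|21)^4 = +1]
  = 1    [(1|21) = 1]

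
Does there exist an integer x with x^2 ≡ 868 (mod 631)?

Reduce the numerator: 868 ≡ 237 (mod 631), so (868/631) = (237/631).
237 ≡ 1 (mod 4), so quadratic reciprocity gives (237/631) = (631/237). Reduce: 631 ≡ 157 (mod 237). Now have (157/237).
157 ≡ 1 (mod 4), so quadratic reciprocity gives (157/237) = (237/157). Reduce: 237 ≡ 80 (mod 157). Now have (80/157).
Factor out 2: 80 = 2^4·5. Since 157 ≡ 5 (mod 8), (2/157) = -1, and (2/157)^4 = +1. Now have (5/157).
5 ≡ 1 (mod 4), so quadratic reciprocity gives (5/157) = (157/5). Reduce: 157 ≡ 2 (mod 5). Now have (2/5).
Factor out 2: 2 = 2. Since 5 ≡ 5 (mod 8), (2/5) = -1. Now have -(1/5).
(1/5) = 1. Collecting the sign factors: -1.
The Legendre symbol is -1, so x^2 ≡ 868 (mod 631) has no solution.

no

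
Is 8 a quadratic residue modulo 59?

no

(8/59)
  = -(1/59)    [59 ≡ 3 mod 8 ⇒ (2/59)^3 = -1]
  = -1    [(1/59) = 1]
(8/59) = -1, and 59 is prime, so 8 is not a quadratic residue mod 59.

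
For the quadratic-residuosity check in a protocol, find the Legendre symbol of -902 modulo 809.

(-902/809)
  = (716/809)    [-902 ≡ 716 mod 809]
  = (179/809)    [809 ≡ 1 mod 8 ⇒ (2/809)^2 = +1]
  = (809/179)    [QR: 809 ≡ 1 mod 4, sign kept]
  = (93/179)    [809 ≡ 93 mod 179]
  = (179/93)    [QR: 93 ≡ 1 mod 4, sign kept]
  = (86/93)    [179 ≡ 86 mod 93]
  = -(43/93)    [93 ≡ 5 mod 8 ⇒ (2/93) = -1]
  = -(93/43)    [QR: 93 ≡ 1 mod 4, sign kept]
  = -(7/43)    [93 ≡ 7 mod 43]
  = (43/7)    [QR: both ≡ 3 mod 4, sign flips]
  = (1/7)    [43 ≡ 1 mod 7]
  = 1    [(1/7) = 1]

1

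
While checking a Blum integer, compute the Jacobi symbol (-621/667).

(-621/667)
  = (46/667)    [-621 ≡ 46 mod 667]
  = -(23/667)    [667 ≡ 3 mod 8 ⇒ (2/667) = -1]
  = (667/23)    [QR: both ≡ 3 mod 4, sign flips]
  = (0/23)    [667 ≡ 0 mod 23]
  = 0    [numerator 0, gcd > 1]

0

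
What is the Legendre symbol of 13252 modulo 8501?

(13252/8501)
  = (4751/8501)    [13252 ≡ 4751 mod 8501]
  = (8501/4751)    [QR: 8501 ≡ 1 mod 4, sign kept]
  = (3750/4751)    [8501 ≡ 3750 mod 4751]
  = (1875/4751)    [4751 ≡ 7 mod 8 ⇒ (2/4751) = +1]
  = -(4751/1875)    [QR: both ≡ 3 mod 4, sign flips]
  = -(1001/1875)    [4751 ≡ 1001 mod 1875]
  = -(1875/1001)    [QR: 1001 ≡ 1 mod 4, sign kept]
  = -(874/1001)    [1875 ≡ 874 mod 1001]
  = -(437/1001)    [1001 ≡ 1 mod 8 ⇒ (2/1001) = +1]
  = -(1001/437)    [QR: 437 ≡ 1 mod 4, sign kept]
  = -(127/437)    [1001 ≡ 127 mod 437]
  = -(437/127)    [QR: 437 ≡ 1 mod 4, sign kept]
  = -(56/127)    [437 ≡ 56 mod 127]
  = -(7/127)    [127 ≡ 7 mod 8 ⇒ (2/127)^3 = +1]
  = (127/7)    [QR: both ≡ 3 mod 4, sign flips]
  = (1/7)    [127 ≡ 1 mod 7]
  = 1    [(1/7) = 1]

1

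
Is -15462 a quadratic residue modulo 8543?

(-15462|8543)
  = (1624|8543)    [-15462 ≡ 1624 mod 8543]
  = (203|8543)    [8543 ≡ 7 mod 8 ⇒ (2|8543)^3 = +1]
  = -(8543|203)    [QR: both ≡ 3 mod 4, sign flips]
  = -(17|203)    [8543 ≡ 17 mod 203]
  = -(203|17)    [QR: 17 ≡ 1 mod 4, sign kept]
  = -(16|17)    [203 ≡ 16 mod 17]
  = -(1|17)    [17 ≡ 1 mod 8 ⇒ (2|17)^4 = +1]
  = -1    [(1|17) = 1]
The Legendre symbol is -1, so x^2 ≡ -15462 (mod 8543) has no solution.

no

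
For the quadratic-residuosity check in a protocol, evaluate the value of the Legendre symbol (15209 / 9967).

Reduce the numerator: 15209 ≡ 5242 (mod 9967), so (15209 / 9967) = (5242 / 9967).
Factor out 2: 5242 = 2·2621. Since 9967 ≡ 7 (mod 8), (2 / 9967) = +1. Now have (2621 / 9967).
2621 ≡ 1 (mod 4), so quadratic reciprocity gives (2621 / 9967) = (9967 / 2621). Reduce: 9967 ≡ 2104 (mod 2621). Now have (2104 / 2621).
Factor out 2: 2104 = 2^3·263. Since 2621 ≡ 5 (mod 8), (2 / 2621) = -1, and (2 / 2621)^3 = -1. Now have -(263 / 2621).
2621 ≡ 1 (mod 4), so quadratic reciprocity gives (263 / 2621) = (2621 / 263). Reduce: 2621 ≡ 254 (mod 263). Now have -(254 / 263).
Factor out 2: 254 = 2·127. Since 263 ≡ 7 (mod 8), (2 / 263) = +1. Now have -(127 / 263).
Both 127 ≡ 3 and 263 ≡ 3 (mod 4), so reciprocity gives (127 / 263) = -(263 / 127). Reduce: 263 ≡ 9 (mod 127). Now have (9 / 127).
9 ≡ 1 (mod 4), so quadratic reciprocity gives (9 / 127) = (127 / 9). Reduce: 127 ≡ 1 (mod 9). Now have (1 / 9).
(1 / 9) = 1. Collecting the sign factors: 1.

1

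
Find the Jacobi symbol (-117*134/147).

0

By multiplicativity, (-117·134/147) = (-117/147)·(134/147).
First factor (-117/147):
Reduce the numerator: -117 ≡ 30 (mod 147), so (-117/147) = (30/147).
Factor out 2: 30 = 2·15. Since 147 ≡ 3 (mod 8), (2/147) = -1. Now have -(15/147).
Both 15 ≡ 3 and 147 ≡ 3 (mod 4), so reciprocity gives (15/147) = -(147/15). Reduce: 147 ≡ 12 (mod 15). Now have (12/15).
Factor out 2: 12 = 2^2·3. Since 15 ≡ 7 (mod 8), (2/15) = +1, and (2/15)^2 = +1. Now have (3/15).
Both 3 ≡ 3 and 15 ≡ 3 (mod 4), so reciprocity gives (3/15) = -(15/3). Reduce: 15 ≡ 0 (mod 3). Now have -(0/3).
The numerator is now 0 with denominator 3 > 1: the symbol is 0.
Second factor (134/147):
Factor out 2: 134 = 2·67. Since 147 ≡ 3 (mod 8), (2/147) = -1. Now have -(67/147).
Both 67 ≡ 3 and 147 ≡ 3 (mod 4), so reciprocity gives (67/147) = -(147/67). Reduce: 147 ≡ 13 (mod 67). Now have (13/67).
13 ≡ 1 (mod 4), so quadratic reciprocity gives (13/67) = (67/13). Reduce: 67 ≡ 2 (mod 13). Now have (2/13).
Factor out 2: 2 = 2. Since 13 ≡ 5 (mod 8), (2/13) = -1. Now have -(1/13).
(1/13) = 1. Collecting the sign factors: -1.
Product: (0)·(-1) = 0.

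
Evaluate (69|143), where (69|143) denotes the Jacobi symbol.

1

(69|143)
  = (143|69)    [QR: 69 ≡ 1 mod 4, sign kept]
  = (5|69)    [143 ≡ 5 mod 69]
  = (69|5)    [QR: 5 ≡ 1 mod 4, sign kept]
  = (4|5)    [69 ≡ 4 mod 5]
  = (1|5)    [5 ≡ 5 mod 8 ⇒ (2|5)^2 = +1]
  = 1    [(1|5) = 1]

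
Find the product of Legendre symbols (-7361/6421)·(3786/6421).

1

By multiplicativity, (-7361·3786/6421) = (-7361/6421)·(3786/6421).
First factor (-7361/6421):
(-7361/6421)
  = (5481/6421)    [-7361 ≡ 5481 mod 6421]
  = (6421/5481)    [QR: 5481 ≡ 1 mod 4, sign kept]
  = (940/5481)    [6421 ≡ 940 mod 5481]
  = (235/5481)    [5481 ≡ 1 mod 8 ⇒ (2/5481)^2 = +1]
  = (5481/235)    [QR: 5481 ≡ 1 mod 4, sign kept]
  = (76/235)    [5481 ≡ 76 mod 235]
  = (19/235)    [235 ≡ 3 mod 8 ⇒ (2/235)^2 = +1]
  = -(235/19)    [QR: both ≡ 3 mod 4, sign flips]
  = -(7/19)    [235 ≡ 7 mod 19]
  = (19/7)    [QR: both ≡ 3 mod 4, sign flips]
  = (5/7)    [19 ≡ 5 mod 7]
  = (7/5)    [QR: 5 ≡ 1 mod 4, sign kept]
  = (2/5)    [7 ≡ 2 mod 5]
  = -(1/5)    [5 ≡ 5 mod 8 ⇒ (2/5) = -1]
  = -1    [(1/5) = 1]
Second factor (3786/6421):
(3786/6421)
  = -(1893/6421)    [6421 ≡ 5 mod 8 ⇒ (2/6421) = -1]
  = -(6421/1893)    [QR: 1893 ≡ 1 mod 4, sign kept]
  = -(742/1893)    [6421 ≡ 742 mod 1893]
  = (371/1893)    [1893 ≡ 5 mod 8 ⇒ (2/1893) = -1]
  = (1893/371)    [QR: 1893 ≡ 1 mod 4, sign kept]
  = (38/371)    [1893 ≡ 38 mod 371]
  = -(19/371)    [371 ≡ 3 mod 8 ⇒ (2/371) = -1]
  = (371/19)    [QR: both ≡ 3 mod 4, sign flips]
  = (10/19)    [371 ≡ 10 mod 19]
  = -(5/19)    [19 ≡ 3 mod 8 ⇒ (2/19) = -1]
  = -(19/5)    [QR: 5 ≡ 1 mod 4, sign kept]
  = -(4/5)    [19 ≡ 4 mod 5]
  = -(1/5)    [5 ≡ 5 mod 8 ⇒ (2/5)^2 = +1]
  = -1    [(1/5) = 1]
Product: (-1)·(-1) = 1.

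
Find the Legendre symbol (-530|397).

Pull out -1: (-530|397) = (-1|397)·(530|397). Since 397 ≡ 1 (mod 4), (-1|397) = +1. Now have (530|397).
Reduce the numerator: 530 ≡ 133 (mod 397), so (530|397) = (133|397).
133 ≡ 1 (mod 4), so quadratic reciprocity gives (133|397) = (397|133). Reduce: 397 ≡ 131 (mod 133). Now have (131|133).
133 ≡ 1 (mod 4), so quadratic reciprocity gives (131|133) = (133|131). Reduce: 133 ≡ 2 (mod 131). Now have (2|131).
Factor out 2: 2 = 2. Since 131 ≡ 3 (mod 8), (2|131) = -1. Now have -(1|131).
(1|131) = 1. Collecting the sign factors: -1.

-1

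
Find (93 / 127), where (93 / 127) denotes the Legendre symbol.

93 ≡ 1 (mod 4), so quadratic reciprocity gives (93 / 127) = (127 / 93). Reduce: 127 ≡ 34 (mod 93). Now have (34 / 93).
Factor out 2: 34 = 2·17. Since 93 ≡ 5 (mod 8), (2 / 93) = -1. Now have -(17 / 93).
17 ≡ 1 (mod 4), so quadratic reciprocity gives (17 / 93) = (93 / 17). Reduce: 93 ≡ 8 (mod 17). Now have -(8 / 17).
Factor out 2: 8 = 2^3. Since 17 ≡ 1 (mod 8), (2 / 17) = +1, and (2 / 17)^3 = +1. Now have -(1 / 17).
(1 / 17) = 1. Collecting the sign factors: -1.

-1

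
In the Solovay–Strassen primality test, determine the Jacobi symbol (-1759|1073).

1

Pull out -1: (-1759|1073) = (-1|1073)·(1759|1073). Since 1073 ≡ 1 (mod 4), (-1|1073) = +1. Now have (1759|1073).
Reduce the numerator: 1759 ≡ 686 (mod 1073), so (1759|1073) = (686|1073).
Factor out 2: 686 = 2·343. Since 1073 ≡ 1 (mod 8), (2|1073) = +1. Now have (343|1073).
1073 ≡ 1 (mod 4), so quadratic reciprocity gives (343|1073) = (1073|343). Reduce: 1073 ≡ 44 (mod 343). Now have (44|343).
Factor out 2: 44 = 2^2·11. Since 343 ≡ 7 (mod 8), (2|343) = +1, and (2|343)^2 = +1. Now have (11|343).
Both 11 ≡ 3 and 343 ≡ 3 (mod 4), so reciprocity gives (11|343) = -(343|11). Reduce: 343 ≡ 2 (mod 11). Now have -(2|11).
Factor out 2: 2 = 2. Since 11 ≡ 3 (mod 8), (2|11) = -1. Now have (1|11).
(1|11) = 1. Collecting the sign factors: 1.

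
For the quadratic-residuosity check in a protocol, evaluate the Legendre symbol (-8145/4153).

(-8145/4153)
  = (161/4153)    [-8145 ≡ 161 mod 4153]
  = (4153/161)    [QR: 161 ≡ 1 mod 4, sign kept]
  = (128/161)    [4153 ≡ 128 mod 161]
  = (1/161)    [161 ≡ 1 mod 8 ⇒ (2/161)^7 = +1]
  = 1    [(1/161) = 1]

1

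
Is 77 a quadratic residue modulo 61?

yes

(77/61)
  = (16/61)    [77 ≡ 16 mod 61]
  = (1/61)    [61 ≡ 5 mod 8 ⇒ (2/61)^4 = +1]
  = 1    [(1/61) = 1]
The Legendre symbol is 1, so x^2 ≡ 77 (mod 61) has solution.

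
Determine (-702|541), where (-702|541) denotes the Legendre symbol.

Reduce the numerator: -702 ≡ 380 (mod 541), so (-702|541) = (380|541).
Factor out 2: 380 = 2^2·95. Since 541 ≡ 5 (mod 8), (2|541) = -1, and (2|541)^2 = +1. Now have (95|541).
541 ≡ 1 (mod 4), so quadratic reciprocity gives (95|541) = (541|95). Reduce: 541 ≡ 66 (mod 95). Now have (66|95).
Factor out 2: 66 = 2·33. Since 95 ≡ 7 (mod 8), (2|95) = +1. Now have (33|95).
33 ≡ 1 (mod 4), so quadratic reciprocity gives (33|95) = (95|33). Reduce: 95 ≡ 29 (mod 33). Now have (29|33).
29 ≡ 1 (mod 4), so quadratic reciprocity gives (29|33) = (33|29). Reduce: 33 ≡ 4 (mod 29). Now have (4|29).
Factor out 2: 4 = 2^2. Since 29 ≡ 5 (mod 8), (2|29) = -1, and (2|29)^2 = +1. Now have (1|29).
(1|29) = 1. Collecting the sign factors: 1.

1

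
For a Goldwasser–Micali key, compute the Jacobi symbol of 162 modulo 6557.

-1

(162 / 6557)
  = -(81 / 6557)    [6557 ≡ 5 mod 8 ⇒ (2 / 6557) = -1]
  = -(6557 / 81)    [QR: 81 ≡ 1 mod 4, sign kept]
  = -(77 / 81)    [6557 ≡ 77 mod 81]
  = -(81 / 77)    [QR: 77 ≡ 1 mod 4, sign kept]
  = -(4 / 77)    [81 ≡ 4 mod 77]
  = -(1 / 77)    [77 ≡ 5 mod 8 ⇒ (2 / 77)^2 = +1]
  = -1    [(1 / 77) = 1]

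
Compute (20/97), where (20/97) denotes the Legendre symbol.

-1

(20/97)
  = (5/97)    [97 ≡ 1 mod 8 ⇒ (2/97)^2 = +1]
  = (97/5)    [QR: 5 ≡ 1 mod 4, sign kept]
  = (2/5)    [97 ≡ 2 mod 5]
  = -(1/5)    [5 ≡ 5 mod 8 ⇒ (2/5) = -1]
  = -1    [(1/5) = 1]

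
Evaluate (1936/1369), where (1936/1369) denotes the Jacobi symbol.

1

Reduce the numerator: 1936 ≡ 567 (mod 1369), so (1936/1369) = (567/1369).
1369 ≡ 1 (mod 4), so quadratic reciprocity gives (567/1369) = (1369/567). Reduce: 1369 ≡ 235 (mod 567). Now have (235/567).
Both 235 ≡ 3 and 567 ≡ 3 (mod 4), so reciprocity gives (235/567) = -(567/235). Reduce: 567 ≡ 97 (mod 235). Now have -(97/235).
97 ≡ 1 (mod 4), so quadratic reciprocity gives (97/235) = (235/97). Reduce: 235 ≡ 41 (mod 97). Now have -(41/97).
41 ≡ 1 (mod 4), so quadratic reciprocity gives (41/97) = (97/41). Reduce: 97 ≡ 15 (mod 41). Now have -(15/41).
41 ≡ 1 (mod 4), so quadratic reciprocity gives (15/41) = (41/15). Reduce: 41 ≡ 11 (mod 15). Now have -(11/15).
Both 11 ≡ 3 and 15 ≡ 3 (mod 4), so reciprocity gives (11/15) = -(15/11). Reduce: 15 ≡ 4 (mod 11). Now have (4/11).
Factor out 2: 4 = 2^2. Since 11 ≡ 3 (mod 8), (2/11) = -1, and (2/11)^2 = +1. Now have (1/11).
(1/11) = 1. Collecting the sign factors: 1.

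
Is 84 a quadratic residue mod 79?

(84/79)
  = (5/79)    [84 ≡ 5 mod 79]
  = (79/5)    [QR: 5 ≡ 1 mod 4, sign kept]
  = (4/5)    [79 ≡ 4 mod 5]
  = (1/5)    [5 ≡ 5 mod 8 ⇒ (2/5)^2 = +1]
  = 1    [(1/5) = 1]
The Legendre symbol is 1, so x^2 ≡ 84 (mod 79) has solution.

yes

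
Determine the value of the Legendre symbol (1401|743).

-1

Reduce the numerator: 1401 ≡ 658 (mod 743), so (1401|743) = (658|743).
Factor out 2: 658 = 2·329. Since 743 ≡ 7 (mod 8), (2|743) = +1. Now have (329|743).
329 ≡ 1 (mod 4), so quadratic reciprocity gives (329|743) = (743|329). Reduce: 743 ≡ 85 (mod 329). Now have (85|329).
85 ≡ 1 (mod 4), so quadratic reciprocity gives (85|329) = (329|85). Reduce: 329 ≡ 74 (mod 85). Now have (74|85).
Factor out 2: 74 = 2·37. Since 85 ≡ 5 (mod 8), (2|85) = -1. Now have -(37|85).
37 ≡ 1 (mod 4), so quadratic reciprocity gives (37|85) = (85|37). Reduce: 85 ≡ 11 (mod 37). Now have -(11|37).
37 ≡ 1 (mod 4), so quadratic reciprocity gives (11|37) = (37|11). Reduce: 37 ≡ 4 (mod 11). Now have -(4|11).
Factor out 2: 4 = 2^2. Since 11 ≡ 3 (mod 8), (2|11) = -1, and (2|11)^2 = +1. Now have -(1|11).
(1|11) = 1. Collecting the sign factors: -1.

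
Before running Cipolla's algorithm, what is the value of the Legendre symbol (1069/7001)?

(1069/7001)
  = (7001/1069)    [QR: 1069 ≡ 1 mod 4, sign kept]
  = (587/1069)    [7001 ≡ 587 mod 1069]
  = (1069/587)    [QR: 1069 ≡ 1 mod 4, sign kept]
  = (482/587)    [1069 ≡ 482 mod 587]
  = -(241/587)    [587 ≡ 3 mod 8 ⇒ (2/587) = -1]
  = -(587/241)    [QR: 241 ≡ 1 mod 4, sign kept]
  = -(105/241)    [587 ≡ 105 mod 241]
  = -(241/105)    [QR: 105 ≡ 1 mod 4, sign kept]
  = -(31/105)    [241 ≡ 31 mod 105]
  = -(105/31)    [QR: 105 ≡ 1 mod 4, sign kept]
  = -(12/31)    [105 ≡ 12 mod 31]
  = -(3/31)    [31 ≡ 7 mod 8 ⇒ (2/31)^2 = +1]
  = (31/3)    [QR: both ≡ 3 mod 4, sign flips]
  = (1/3)    [31 ≡ 1 mod 3]
  = 1    [(1/3) = 1]

1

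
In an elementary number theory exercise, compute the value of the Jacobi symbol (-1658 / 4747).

-1

Pull out -1: (-1658 / 4747) = (-1 / 4747)·(1658 / 4747). Since 4747 ≡ 3 (mod 4), (-1 / 4747) = -1. Now have -(1658 / 4747).
Factor out 2: 1658 = 2·829. Since 4747 ≡ 3 (mod 8), (2 / 4747) = -1. Now have (829 / 4747).
829 ≡ 1 (mod 4), so quadratic reciprocity gives (829 / 4747) = (4747 / 829). Reduce: 4747 ≡ 602 (mod 829). Now have (602 / 829).
Factor out 2: 602 = 2·301. Since 829 ≡ 5 (mod 8), (2 / 829) = -1. Now have -(301 / 829).
301 ≡ 1 (mod 4), so quadratic reciprocity gives (301 / 829) = (829 / 301). Reduce: 829 ≡ 227 (mod 301). Now have -(227 / 301).
301 ≡ 1 (mod 4), so quadratic reciprocity gives (227 / 301) = (301 / 227). Reduce: 301 ≡ 74 (mod 227). Now have -(74 / 227).
Factor out 2: 74 = 2·37. Since 227 ≡ 3 (mod 8), (2 / 227) = -1. Now have (37 / 227).
37 ≡ 1 (mod 4), so quadratic reciprocity gives (37 / 227) = (227 / 37). Reduce: 227 ≡ 5 (mod 37). Now have (5 / 37).
5 ≡ 1 (mod 4), so quadratic reciprocity gives (5 / 37) = (37 / 5). Reduce: 37 ≡ 2 (mod 5). Now have (2 / 5).
Factor out 2: 2 = 2. Since 5 ≡ 5 (mod 8), (2 / 5) = -1. Now have -(1 / 5).
(1 / 5) = 1. Collecting the sign factors: -1.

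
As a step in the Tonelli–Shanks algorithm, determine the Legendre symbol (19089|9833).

Reduce the numerator: 19089 ≡ 9256 (mod 9833), so (19089|9833) = (9256|9833).
Factor out 2: 9256 = 2^3·1157. Since 9833 ≡ 1 (mod 8), (2|9833) = +1, and (2|9833)^3 = +1. Now have (1157|9833).
1157 ≡ 1 (mod 4), so quadratic reciprocity gives (1157|9833) = (9833|1157). Reduce: 9833 ≡ 577 (mod 1157). Now have (577|1157).
577 ≡ 1 (mod 4), so quadratic reciprocity gives (577|1157) = (1157|577). Reduce: 1157 ≡ 3 (mod 577). Now have (3|577).
577 ≡ 1 (mod 4), so quadratic reciprocity gives (3|577) = (577|3). Reduce: 577 ≡ 1 (mod 3). Now have (1|3).
(1|3) = 1. Collecting the sign factors: 1.

1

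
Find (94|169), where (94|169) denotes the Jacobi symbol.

1

Factor out 2: 94 = 2·47. Since 169 ≡ 1 (mod 8), (2|169) = +1. Now have (47|169).
169 ≡ 1 (mod 4), so quadratic reciprocity gives (47|169) = (169|47). Reduce: 169 ≡ 28 (mod 47). Now have (28|47).
Factor out 2: 28 = 2^2·7. Since 47 ≡ 7 (mod 8), (2|47) = +1, and (2|47)^2 = +1. Now have (7|47).
Both 7 ≡ 3 and 47 ≡ 3 (mod 4), so reciprocity gives (7|47) = -(47|7). Reduce: 47 ≡ 5 (mod 7). Now have -(5|7).
5 ≡ 1 (mod 4), so quadratic reciprocity gives (5|7) = (7|5). Reduce: 7 ≡ 2 (mod 5). Now have -(2|5).
Factor out 2: 2 = 2. Since 5 ≡ 5 (mod 8), (2|5) = -1. Now have (1|5).
(1|5) = 1. Collecting the sign factors: 1.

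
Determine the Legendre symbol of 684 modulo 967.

Factor out 2: 684 = 2^2·171. Since 967 ≡ 7 (mod 8), (2 / 967) = +1, and (2 / 967)^2 = +1. Now have (171 / 967).
Both 171 ≡ 3 and 967 ≡ 3 (mod 4), so reciprocity gives (171 / 967) = -(967 / 171). Reduce: 967 ≡ 112 (mod 171). Now have -(112 / 171).
Factor out 2: 112 = 2^4·7. Since 171 ≡ 3 (mod 8), (2 / 171) = -1, and (2 / 171)^4 = +1. Now have -(7 / 171).
Both 7 ≡ 3 and 171 ≡ 3 (mod 4), so reciprocity gives (7 / 171) = -(171 / 7). Reduce: 171 ≡ 3 (mod 7). Now have (3 / 7).
Both 3 ≡ 3 and 7 ≡ 3 (mod 4), so reciprocity gives (3 / 7) = -(7 / 3). Reduce: 7 ≡ 1 (mod 3). Now have -(1 / 3).
(1 / 3) = 1. Collecting the sign factors: -1.

-1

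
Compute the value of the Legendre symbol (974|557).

-1

Reduce the numerator: 974 ≡ 417 (mod 557), so (974|557) = (417|557).
417 ≡ 1 (mod 4), so quadratic reciprocity gives (417|557) = (557|417). Reduce: 557 ≡ 140 (mod 417). Now have (140|417).
Factor out 2: 140 = 2^2·35. Since 417 ≡ 1 (mod 8), (2|417) = +1, and (2|417)^2 = +1. Now have (35|417).
417 ≡ 1 (mod 4), so quadratic reciprocity gives (35|417) = (417|35). Reduce: 417 ≡ 32 (mod 35). Now have (32|35).
Factor out 2: 32 = 2^5. Since 35 ≡ 3 (mod 8), (2|35) = -1, and (2|35)^5 = -1. Now have -(1|35).
(1|35) = 1. Collecting the sign factors: -1.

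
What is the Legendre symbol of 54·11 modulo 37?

By multiplicativity, (54·11/37) = (54/37)·(11/37).
First factor (54/37):
(54/37)
  = (17/37)    [54 ≡ 17 mod 37]
  = (37/17)    [QR: 17 ≡ 1 mod 4, sign kept]
  = (3/17)    [37 ≡ 3 mod 17]
  = (17/3)    [QR: 17 ≡ 1 mod 4, sign kept]
  = (2/3)    [17 ≡ 2 mod 3]
  = -(1/3)    [3 ≡ 3 mod 8 ⇒ (2/3) = -1]
  = -1    [(1/3) = 1]
Second factor (11/37):
(11/37)
  = (37/11)    [QR: 37 ≡ 1 mod 4, sign kept]
  = (4/11)    [37 ≡ 4 mod 11]
  = (1/11)    [11 ≡ 3 mod 8 ⇒ (2/11)^2 = +1]
  = 1    [(1/11) = 1]
Product: (-1)·(1) = -1.

-1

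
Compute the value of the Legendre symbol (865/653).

1

Reduce the numerator: 865 ≡ 212 (mod 653), so (865/653) = (212/653).
Factor out 2: 212 = 2^2·53. Since 653 ≡ 5 (mod 8), (2/653) = -1, and (2/653)^2 = +1. Now have (53/653).
53 ≡ 1 (mod 4), so quadratic reciprocity gives (53/653) = (653/53). Reduce: 653 ≡ 17 (mod 53). Now have (17/53).
17 ≡ 1 (mod 4), so quadratic reciprocity gives (17/53) = (53/17). Reduce: 53 ≡ 2 (mod 17). Now have (2/17).
Factor out 2: 2 = 2. Since 17 ≡ 1 (mod 8), (2/17) = +1. Now have (1/17).
(1/17) = 1. Collecting the sign factors: 1.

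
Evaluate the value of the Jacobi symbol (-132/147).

0

Reduce the numerator: -132 ≡ 15 (mod 147), so (-132/147) = (15/147).
Both 15 ≡ 3 and 147 ≡ 3 (mod 4), so reciprocity gives (15/147) = -(147/15). Reduce: 147 ≡ 12 (mod 15). Now have -(12/15).
Factor out 2: 12 = 2^2·3. Since 15 ≡ 7 (mod 8), (2/15) = +1, and (2/15)^2 = +1. Now have -(3/15).
Both 3 ≡ 3 and 15 ≡ 3 (mod 4), so reciprocity gives (3/15) = -(15/3). Reduce: 15 ≡ 0 (mod 3). Now have (0/3).
The numerator is now 0 with denominator 3 > 1: the symbol is 0.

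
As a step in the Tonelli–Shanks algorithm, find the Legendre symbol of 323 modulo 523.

Both 323 ≡ 3 and 523 ≡ 3 (mod 4), so reciprocity gives (323/523) = -(523/323). Reduce: 523 ≡ 200 (mod 323). Now have -(200/323).
Factor out 2: 200 = 2^3·25. Since 323 ≡ 3 (mod 8), (2/323) = -1, and (2/323)^3 = -1. Now have (25/323).
25 ≡ 1 (mod 4), so quadratic reciprocity gives (25/323) = (323/25). Reduce: 323 ≡ 23 (mod 25). Now have (23/25).
25 ≡ 1 (mod 4), so quadratic reciprocity gives (23/25) = (25/23). Reduce: 25 ≡ 2 (mod 23). Now have (2/23).
Factor out 2: 2 = 2. Since 23 ≡ 7 (mod 8), (2/23) = +1. Now have (1/23).
(1/23) = 1. Collecting the sign factors: 1.

1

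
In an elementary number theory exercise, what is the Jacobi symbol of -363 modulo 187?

0

Pull out -1: (-363 / 187) = (-1 / 187)·(363 / 187). Since 187 ≡ 3 (mod 4), (-1 / 187) = -1. Now have -(363 / 187).
Reduce the numerator: 363 ≡ 176 (mod 187), so (363 / 187) = (176 / 187).
Factor out 2: 176 = 2^4·11. Since 187 ≡ 3 (mod 8), (2 / 187) = -1, and (2 / 187)^4 = +1. Now have -(11 / 187).
Both 11 ≡ 3 and 187 ≡ 3 (mod 4), so reciprocity gives (11 / 187) = -(187 / 11). Reduce: 187 ≡ 0 (mod 11). Now have (0 / 11).
The numerator is now 0 with denominator 11 > 1: the symbol is 0.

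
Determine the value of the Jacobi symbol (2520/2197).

Reduce the numerator: 2520 ≡ 323 (mod 2197), so (2520/2197) = (323/2197).
2197 ≡ 1 (mod 4), so quadratic reciprocity gives (323/2197) = (2197/323). Reduce: 2197 ≡ 259 (mod 323). Now have (259/323).
Both 259 ≡ 3 and 323 ≡ 3 (mod 4), so reciprocity gives (259/323) = -(323/259). Reduce: 323 ≡ 64 (mod 259). Now have -(64/259).
Factor out 2: 64 = 2^6. Since 259 ≡ 3 (mod 8), (2/259) = -1, and (2/259)^6 = +1. Now have -(1/259).
(1/259) = 1. Collecting the sign factors: -1.

-1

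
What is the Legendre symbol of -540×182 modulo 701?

By multiplicativity, (-540·182 / 701) = (-540 / 701)·(182 / 701).
First factor (-540 / 701):
(-540 / 701)
  = (540 / 701)    [701 ≡ 1 mod 4 ⇒ (-1 / 701) = +1]
  = (135 / 701)    [701 ≡ 5 mod 8 ⇒ (2 / 701)^2 = +1]
  = (701 / 135)    [QR: 701 ≡ 1 mod 4, sign kept]
  = (26 / 135)    [701 ≡ 26 mod 135]
  = (13 / 135)    [135 ≡ 7 mod 8 ⇒ (2 / 135) = +1]
  = (135 / 13)    [QR: 13 ≡ 1 mod 4, sign kept]
  = (5 / 13)    [135 ≡ 5 mod 13]
  = (13 / 5)    [QR: 5 ≡ 1 mod 4, sign kept]
  = (3 / 5)    [13 ≡ 3 mod 5]
  = (5 / 3)    [QR: 5 ≡ 1 mod 4, sign kept]
  = (2 / 3)    [5 ≡ 2 mod 3]
  = -(1 / 3)    [3 ≡ 3 mod 8 ⇒ (2 / 3) = -1]
  = -1    [(1 / 3) = 1]
Second factor (182 / 701):
(182 / 701)
  = -(91 / 701)    [701 ≡ 5 mod 8 ⇒ (2 / 701) = -1]
  = -(701 / 91)    [QR: 701 ≡ 1 mod 4, sign kept]
  = -(64 / 91)    [701 ≡ 64 mod 91]
  = -(1 / 91)    [91 ≡ 3 mod 8 ⇒ (2 / 91)^6 = +1]
  = -1    [(1 / 91) = 1]
Product: (-1)·(-1) = 1.

1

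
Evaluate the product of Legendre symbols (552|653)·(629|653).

By multiplicativity, (552·629|653) = (552|653)·(629|653).
First factor (552|653):
(552|653)
  = -(69|653)    [653 ≡ 5 mod 8 ⇒ (2|653)^3 = -1]
  = -(653|69)    [QR: 69 ≡ 1 mod 4, sign kept]
  = -(32|69)    [653 ≡ 32 mod 69]
  = (1|69)    [69 ≡ 5 mod 8 ⇒ (2|69)^5 = -1]
  = 1    [(1|69) = 1]
Second factor (629|653):
(629|653)
  = (653|629)    [QR: 629 ≡ 1 mod 4, sign kept]
  = (24|629)    [653 ≡ 24 mod 629]
  = -(3|629)    [629 ≡ 5 mod 8 ⇒ (2|629)^3 = -1]
  = -(629|3)    [QR: 629 ≡ 1 mod 4, sign kept]
  = -(2|3)    [629 ≡ 2 mod 3]
  = (1|3)    [3 ≡ 3 mod 8 ⇒ (2|3) = -1]
  = 1    [(1|3) = 1]
Product: (1)·(1) = 1.

1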